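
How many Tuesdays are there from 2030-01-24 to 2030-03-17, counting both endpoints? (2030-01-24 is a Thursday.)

7

2030-01-24 is a Thursday; the first Tuesday on or after it is 2030-01-29 (5 days later).
From 2030-01-29 to 2030-03-17: 2 + 28 + 17 = 47 days (rest of January, February, March).
47 ÷ 7 = 6 full weeks with remainder 5, so 6 more Tuesdays after the first → 7.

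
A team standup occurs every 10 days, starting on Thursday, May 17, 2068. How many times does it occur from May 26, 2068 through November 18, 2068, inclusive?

18

Occurrences land 10·i days after May 17, 2068 for i = 0, 1, 2, …
May 26, 2068 is 9 days after the start; 9 ÷ 10 = 0 remainder 9; since the remainder is 9, round up to i = 1. First occurrence in the window: #2 on May 27, 2068 (1×10 = 10 days in).
November 18, 2068 is 185 days after the start; 185 ÷ 10 = 18 remainder 5. Last occurrence in the window: #19 on November 13, 2068.
Occurrences #2 through #19: 18 in total.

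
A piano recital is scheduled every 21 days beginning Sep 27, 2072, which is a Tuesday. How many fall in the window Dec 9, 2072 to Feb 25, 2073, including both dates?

Occurrences land 21·i days after Sep 27, 2072 for i = 0, 1, 2, …
Dec 9, 2072 is 73 days after the start; 73 ÷ 21 = 3 remainder 10; since the remainder is 10, round up to i = 4. First occurrence in the window: #5 on Dec 20, 2072 (4×21 = 84 days in).
Feb 25, 2073 is 151 days after the start; 151 ÷ 21 = 7 remainder 4. Last occurrence in the window: #8 on Feb 21, 2073.
Occurrences #5 through #8: 4 in total.

4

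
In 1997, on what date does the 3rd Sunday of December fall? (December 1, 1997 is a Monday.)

21 December 1997

December 1997 begins on a Monday, so the first Sunday is December 7 (6 days later).
The 3rd Sunday is 2 weeks later: 7 + 14 = 21.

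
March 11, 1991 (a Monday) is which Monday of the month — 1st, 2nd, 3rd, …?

Day 11 falls in week ⌈11/7⌉ of the month.
Days 1–7 hold the 1st Monday, 8–14 the 2nd, 15–21 the 3rd, 22–28 the 4th, 29–31 the 5th.
11 is in the range for the 2nd.

2nd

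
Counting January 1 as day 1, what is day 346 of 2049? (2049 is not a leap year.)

Dec 12, 2049

Jan has 31 days (346 − 31 = 315 remain).
Feb has 28 days (315 − 28 = 287 remain).
Mar has 31 days (287 − 31 = 256 remain).
Apr has 30 days (256 − 30 = 226 remain).
May has 31 days (226 − 31 = 195 remain).
Jun has 30 days (195 − 30 = 165 remain).
Jul has 31 days (165 − 31 = 134 remain).
Aug has 31 days (134 − 31 = 103 remain).
Sep has 30 days (103 − 30 = 73 remain).
Oct has 31 days (73 − 31 = 42 remain).
Nov has 30 days (42 − 30 = 12 remain).
12 into Dec → Dec 12.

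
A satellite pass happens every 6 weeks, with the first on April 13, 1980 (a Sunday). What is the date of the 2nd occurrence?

The 2nd occurrence is 1 interval after the first: 1 × 42 = 42 days after April 13, 1980.
April has 30 days — 17 days to the end of April leaves 25.
25 days into May → May 25, 1980.

May 25, 1980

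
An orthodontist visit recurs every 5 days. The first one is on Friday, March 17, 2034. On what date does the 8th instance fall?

April 21, 2034

The 8th occurrence is 7 intervals after the first: 7 × 5 = 35 days after March 17, 2034.
March has 31 days — 14 days to the end of March leaves 21.
21 days into April → April 21, 2034.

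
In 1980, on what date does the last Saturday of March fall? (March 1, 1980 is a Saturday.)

29 March 1980

March 1980 begins on a Saturday, so the first Saturday is March 1.
March 1980 has 31 days. Adding weeks: 1, 8, 15, 22, 29 — the last one ≤ 31 is the 29th.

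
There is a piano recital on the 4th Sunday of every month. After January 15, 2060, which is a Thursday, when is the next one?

January 2060 starts on a Thursday; its first Sunday is the 4th, so the 4th Sunday is the 25th — January 25, 2060.
January 25, 2060 is after January 15, 2060, so that is the next one.

January 25, 2060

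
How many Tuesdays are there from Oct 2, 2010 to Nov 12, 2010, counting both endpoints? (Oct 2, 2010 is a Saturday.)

6

Oct 2, 2010 is a Saturday; the first Tuesday on or after it is Oct 5, 2010 (3 days later).
From Oct 5, 2010 to Nov 12, 2010: 26 + 12 = 38 days (rest of Oct, Nov).
38 ÷ 7 = 5 full weeks with remainder 3, so 5 more Tuesdays after the first → 6.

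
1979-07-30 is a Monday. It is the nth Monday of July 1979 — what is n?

5th

Day 30 falls in week ⌈30/7⌉ of the month.
Days 1–7 hold the 1st Monday, 8–14 the 2nd, 15–21 the 3rd, 22–28 the 4th, 29–31 the 5th.
30 is in the range for the 5th.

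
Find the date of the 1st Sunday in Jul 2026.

Jul 2026 begins on a Wednesday, so the first Sunday is Jul 5 (4 days later).

Jul 5, 2026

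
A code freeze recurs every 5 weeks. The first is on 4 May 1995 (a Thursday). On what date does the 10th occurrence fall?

14 March 1996

The 10th occurrence is 9 intervals after the first: 9 × 35 = 315 days after 4 May 1995.
May has 31 days — 27 days to the end of May leaves 288.
June has 30 days (258 left).
July has 31 days (227 left).
August has 31 days (196 left).
September has 30 days (166 left).
October has 31 days (135 left).
November has 30 days (105 left).
December has 31 days (74 left).
January has 31 days (43 left).
February has 29 days (14 left).
14 days into March → 14 March 1996.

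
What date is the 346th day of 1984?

January has 31 days (346 − 31 = 315 remain).
February has 29 days (315 − 29 = 286 remain).
March has 31 days (286 − 31 = 255 remain).
April has 30 days (255 − 30 = 225 remain).
May has 31 days (225 − 31 = 194 remain).
June has 30 days (194 − 30 = 164 remain).
July has 31 days (164 − 31 = 133 remain).
August has 31 days (133 − 31 = 102 remain).
September has 30 days (102 − 30 = 72 remain).
October has 31 days (72 − 31 = 41 remain).
November has 30 days (41 − 30 = 11 remain).
11 into December → December 11.

11 December 1984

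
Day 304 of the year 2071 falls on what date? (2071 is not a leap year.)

Oct 31, 2071

Jan has 31 days (304 − 31 = 273 remain).
Feb has 28 days (273 − 28 = 245 remain).
Mar has 31 days (245 − 31 = 214 remain).
Apr has 30 days (214 − 30 = 184 remain).
May has 31 days (184 − 31 = 153 remain).
Jun has 30 days (153 − 30 = 123 remain).
Jul has 31 days (123 − 31 = 92 remain).
Aug has 31 days (92 − 31 = 61 remain).
Sep has 30 days (61 − 30 = 31 remain).
31 into Oct → Oct 31.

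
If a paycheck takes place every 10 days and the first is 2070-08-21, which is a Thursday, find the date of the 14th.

2070-12-29

The 14th occurrence is 13 intervals after the first: 13 × 10 = 130 days after 2070-08-21.
August has 31 days — 10 days to the end of August leaves 120.
September has 30 days (90 left).
October has 31 days (59 left).
November has 30 days (29 left).
29 days into December → 2070-12-29.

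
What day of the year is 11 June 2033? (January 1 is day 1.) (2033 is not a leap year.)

162

Days in months before June: 31 + 28 + 31 + 30 + 31 = 151.
Plus 11 days into June → day 162.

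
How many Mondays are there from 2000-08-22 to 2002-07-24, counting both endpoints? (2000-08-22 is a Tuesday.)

2000-08-22 is a Tuesday; the first Monday on or after it is 2000-08-28 (6 days later).
From 2000-08-28 to 2002-07-24: 125 + 365 + 205 = 695 days (rest of 2000, 2001, to 2002-07-24 in 2002).
695 ÷ 7 = 99 full weeks with remainder 2, so 99 more Mondays after the first → 100.

100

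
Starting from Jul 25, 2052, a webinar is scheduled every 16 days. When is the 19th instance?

May 9, 2053

The 19th occurrence is 18 intervals after the first: 18 × 16 = 288 days after Jul 25, 2052.
Jul has 31 days — 6 days to the end of Jul leaves 282.
Aug has 31 days (251 left).
Sep has 30 days (221 left).
Oct has 31 days (190 left).
Nov has 30 days (160 left).
Dec has 31 days (129 left).
Jan has 31 days (98 left).
Feb has 28 days (70 left).
Mar has 31 days (39 left).
Apr has 30 days (9 left).
9 days into May → May 9, 2053.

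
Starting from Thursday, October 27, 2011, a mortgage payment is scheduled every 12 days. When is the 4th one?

The 4th occurrence is 3 intervals after the first: 3 × 12 = 36 days after October 27, 2011.
October has 31 days — 4 days to the end of October leaves 32.
November has 30 days (2 left).
2 days into December → December 2, 2011.

December 2, 2011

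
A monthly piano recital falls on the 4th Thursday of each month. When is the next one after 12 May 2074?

May 2074 starts on a Tuesday; its first Thursday is the 3rd, so the 4th Thursday is the 24th — 24 May 2074.
24 May 2074 is after 12 May 2074, so that is the next one.

24 May 2074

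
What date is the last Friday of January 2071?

January 2071 begins on a Thursday, so the first Friday is January 2 (1 day later).
January 2071 has 31 days. Adding weeks: 2, 9, 16, 23, 30 — the last one ≤ 31 is the 30th.

2071-01-30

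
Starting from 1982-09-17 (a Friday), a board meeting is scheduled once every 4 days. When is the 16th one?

1982-11-16

The 16th occurrence is 15 intervals after the first: 15 × 4 = 60 days after 1982-09-17.
September has 30 days — 13 days to the end of September leaves 47.
October has 31 days (16 left).
16 days into November → 1982-11-16.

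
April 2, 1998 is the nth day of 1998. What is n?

92

Days in months before April: 31 + 28 + 31 = 90.
Plus 2 days into April → day 92.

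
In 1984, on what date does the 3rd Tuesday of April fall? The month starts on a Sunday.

17 April 1984

April 1984 begins on a Sunday, so the first Tuesday is April 3 (2 days later).
The 3rd Tuesday is 2 weeks later: 3 + 14 = 17.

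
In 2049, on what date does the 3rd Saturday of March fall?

2049-03-20

The first Saturday of March 2049 is March 6.
The 3rd Saturday is 2 weeks later: 6 + 14 = 20.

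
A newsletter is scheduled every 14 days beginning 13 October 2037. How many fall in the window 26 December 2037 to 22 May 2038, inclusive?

10

Occurrences land 14·i days after 13 October 2037 for i = 0, 1, 2, …
26 December 2037 is 74 days after the start; 74 ÷ 14 = 5 remainder 4; since the remainder is 4, round up to i = 6. First occurrence in the window: #7 on 5 January 2038 (6×14 = 84 days in).
22 May 2038 is 221 days after the start; 221 ÷ 14 = 15 remainder 11. Last occurrence in the window: #16 on 11 May 2038.
Occurrences #7 through #16: 10 in total.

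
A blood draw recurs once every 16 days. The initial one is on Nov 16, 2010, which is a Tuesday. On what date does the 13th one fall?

The 13th occurrence is 12 intervals after the first: 12 × 16 = 192 days after Nov 16, 2010.
Nov has 30 days — 14 days to the end of Nov leaves 178.
Dec has 31 days (147 left).
Jan has 31 days (116 left).
Feb has 28 days (88 left).
Mar has 31 days (57 left).
Apr has 30 days (27 left).
27 days into May → May 27, 2011.

May 27, 2011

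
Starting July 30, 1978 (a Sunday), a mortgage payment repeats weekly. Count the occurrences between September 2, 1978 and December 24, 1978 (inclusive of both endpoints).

Occurrences land 7·i days after July 30, 1978 for i = 0, 1, 2, …
September 2, 1978 is 34 days after the start; 34 ÷ 7 = 4 remainder 6; since the remainder is 6, round up to i = 5. First occurrence in the window: #6 on September 3, 1978 (5×7 = 35 days in).
December 24, 1978 is 147 days after the start; 147 ÷ 7 = 21 remainder 0. Last occurrence in the window: #22 on December 24, 1978.
Occurrences #6 through #22: 17 in total.

17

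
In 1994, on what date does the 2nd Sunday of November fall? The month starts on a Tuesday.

November 13, 1994

November 1994 begins on a Tuesday, so the first Sunday is November 6 (5 days later).
The 2nd Sunday is 1 weeks later: 6 + 7 = 13.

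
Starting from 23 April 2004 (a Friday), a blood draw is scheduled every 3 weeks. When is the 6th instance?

The 6th occurrence is 5 intervals after the first: 5 × 21 = 105 days after 23 April 2004.
April has 30 days — 7 days to the end of April leaves 98.
May has 31 days (67 left).
June has 30 days (37 left).
July has 31 days (6 left).
6 days into August → 6 August 2004.

6 August 2004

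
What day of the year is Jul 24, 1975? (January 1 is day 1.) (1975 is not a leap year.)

Days in months before Jul: 31 + 28 + 31 + 30 + 31 + 30 = 181.
Plus 24 days into Jul → day 205.

205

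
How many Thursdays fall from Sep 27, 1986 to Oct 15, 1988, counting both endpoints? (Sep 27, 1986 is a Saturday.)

Sep 27, 1986 is a Saturday; the first Thursday on or after it is Oct 2, 1986 (5 days later).
From Oct 2, 1986 to Oct 15, 1988: 90 + 365 + 289 = 744 days (rest of 1986, 1987, to Oct 15, 1988 in 1988).
744 ÷ 7 = 106 full weeks with remainder 2, so 106 more Thursdays after the first → 107.

107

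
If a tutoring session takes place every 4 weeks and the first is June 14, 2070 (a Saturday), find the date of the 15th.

July 11, 2071

The 15th occurrence is 14 intervals after the first: 14 × 28 = 392 days after June 14, 2070.
June has 30 days — 16 days to the end of June leaves 376.
July has 31 days (345 left).
August has 31 days (314 left).
September has 30 days (284 left).
October has 31 days (253 left).
November has 30 days (223 left).
December has 31 days (192 left).
January has 31 days (161 left).
February has 28 days (133 left).
March has 31 days (102 left).
April has 30 days (72 left).
May has 31 days (41 left).
June has 30 days (11 left).
11 days into July → July 11, 2071.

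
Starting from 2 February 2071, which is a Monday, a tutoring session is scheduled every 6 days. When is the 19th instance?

The 19th occurrence is 18 intervals after the first: 18 × 6 = 108 days after 2 February 2071.
February has 28 days — 26 days to the end of February leaves 82.
March has 31 days (51 left).
April has 30 days (21 left).
21 days into May → 21 May 2071.

21 May 2071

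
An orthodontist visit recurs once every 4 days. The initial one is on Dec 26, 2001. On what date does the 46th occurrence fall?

Jun 24, 2002

The 46th occurrence is 45 intervals after the first: 45 × 4 = 180 days after Dec 26, 2001.
Dec has 31 days — 5 days to the end of Dec leaves 175.
Jan has 31 days (144 left).
Feb has 28 days (116 left).
Mar has 31 days (85 left).
Apr has 30 days (55 left).
May has 31 days (24 left).
24 days into Jun → Jun 24, 2002.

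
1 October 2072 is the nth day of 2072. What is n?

Days in months before October: 31 + 29 + 31 + 30 + 31 + 30 + 31 + 31 + 30 = 274.
Plus 1 day into October → day 275.

275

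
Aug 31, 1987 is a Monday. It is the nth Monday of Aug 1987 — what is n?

Day 31 falls in week ⌈31/7⌉ of the month.
Days 1–7 hold the 1st Monday, 8–14 the 2nd, 15–21 the 3rd, 22–28 the 4th, 29–31 the 5th.
31 is in the range for the 5th.

5th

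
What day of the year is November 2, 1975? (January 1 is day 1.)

Days in months before November: 31 + 28 + 31 + 30 + 31 + 30 + 31 + 31 + 30 + 31 = 304.
Plus 2 days into November → day 306.

306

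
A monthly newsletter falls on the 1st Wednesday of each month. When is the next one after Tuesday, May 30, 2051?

June 7, 2051

May 2051 starts on a Monday, so its 1st Wednesday is May 3, 2051 (2 days in).
That is not after May 30, 2051, so look at June 2051.
June 2051 starts on a Thursday, so its 1st Wednesday is June 7, 2051 (6 days in).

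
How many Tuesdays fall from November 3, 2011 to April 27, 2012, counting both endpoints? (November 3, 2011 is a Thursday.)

November 3, 2011 is a Thursday; the first Tuesday on or after it is November 8, 2011 (5 days later).
From November 8, 2011 to April 27, 2012: 22 + 31 + 31 + 29 + 31 + 27 = 171 days (rest of November, December, January, February, March, April).
171 ÷ 7 = 24 full weeks with remainder 3, so 24 more Tuesdays after the first → 25.

25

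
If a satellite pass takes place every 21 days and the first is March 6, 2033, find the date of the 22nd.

May 21, 2034

The 22nd occurrence is 21 intervals after the first: 21 × 21 = 441 days after March 6, 2033.
March has 31 days — 25 days to the end of March leaves 416.
From end of March to end of 2033 is 275 days (141 left).
January has 31 days (110 left).
February has 28 days (82 left).
March has 31 days (51 left).
April has 30 days (21 left).
21 days into May → May 21, 2034.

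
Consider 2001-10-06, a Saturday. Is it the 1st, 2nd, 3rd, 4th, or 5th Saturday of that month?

Day 6 falls in week ⌈6/7⌉ of the month.
Days 1–7 hold the 1st Saturday, 8–14 the 2nd, 15–21 the 3rd, 22–28 the 4th, 29–31 the 5th.
6 is in the range for the 1st.

1st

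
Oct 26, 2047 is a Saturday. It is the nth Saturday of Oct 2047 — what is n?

4th

Day 26 falls in week ⌈26/7⌉ of the month.
Days 1–7 hold the 1st Saturday, 8–14 the 2nd, 15–21 the 3rd, 22–28 the 4th, 29–31 the 5th.
26 is in the range for the 4th.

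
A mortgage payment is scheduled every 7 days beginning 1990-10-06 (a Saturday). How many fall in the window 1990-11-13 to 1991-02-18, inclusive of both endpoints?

14

Occurrences land 7·i days after 1990-10-06 for i = 0, 1, 2, …
1990-11-13 is 38 days after the start; 38 ÷ 7 = 5 remainder 3; since the remainder is 3, round up to i = 6. First occurrence in the window: #7 on 1990-11-17 (6×7 = 42 days in).
1991-02-18 is 135 days after the start; 135 ÷ 7 = 19 remainder 2. Last occurrence in the window: #20 on 1991-02-16.
Occurrences #7 through #20: 14 in total.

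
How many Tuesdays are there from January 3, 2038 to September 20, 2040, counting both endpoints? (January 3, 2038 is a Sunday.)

January 3, 2038 is a Sunday; the first Tuesday on or after it is January 5, 2038 (2 days later).
From January 5, 2038 to September 20, 2040: 360 + 365 + 264 = 989 days (rest of 2038, 2039, to September 20, 2040 in 2040).
989 ÷ 7 = 141 full weeks with remainder 2, so 141 more Tuesdays after the first → 142.

142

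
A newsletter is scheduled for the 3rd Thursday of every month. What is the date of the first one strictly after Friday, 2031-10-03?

October 2031 starts on a Wednesday; its first Thursday is the 2nd, so the 3rd Thursday is the 16th — 2031-10-16.
2031-10-16 is after 2031-10-03, so that is the next one.

2031-10-16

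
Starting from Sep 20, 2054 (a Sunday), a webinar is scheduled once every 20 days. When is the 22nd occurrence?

The 22nd occurrence is 21 intervals after the first: 21 × 20 = 420 days after Sep 20, 2054.
Sep has 30 days — 10 days to the end of Sep leaves 410.
From end of Sep to end of 2054 is 92 days (318 left).
Jan has 31 days (287 left).
Feb has 28 days (259 left).
Mar has 31 days (228 left).
Apr has 30 days (198 left).
May has 31 days (167 left).
Jun has 30 days (137 left).
Jul has 31 days (106 left).
Aug has 31 days (75 left).
Sep has 30 days (45 left).
Oct has 31 days (14 left).
14 days into Nov → Nov 14, 2055.

Nov 14, 2055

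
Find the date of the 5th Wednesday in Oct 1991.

Oct 30, 1991

Oct 1991 begins on a Tuesday, so the first Wednesday is Oct 2 (1 day later).
The 5th Wednesday is 4 weeks later: 2 + 28 = 30.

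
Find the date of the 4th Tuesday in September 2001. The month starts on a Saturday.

2001-09-25

September 2001 begins on a Saturday, so the first Tuesday is September 4 (3 days later).
The 4th Tuesday is 3 weeks later: 4 + 21 = 25.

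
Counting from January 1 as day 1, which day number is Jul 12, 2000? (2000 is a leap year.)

Days in months before Jul: 31 + 29 + 31 + 30 + 31 + 30 = 182.
Plus 12 days into Jul → day 194.

194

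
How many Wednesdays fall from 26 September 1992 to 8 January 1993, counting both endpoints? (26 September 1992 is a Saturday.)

26 September 1992 is a Saturday; the first Wednesday on or after it is 30 September 1992 (4 days later).
From 30 September 1992 to 8 January 1993: 0 + 31 + 30 + 31 + 8 = 100 days (rest of September, October, November, December, January).
100 ÷ 7 = 14 full weeks with remainder 2, so 14 more Wednesdays after the first → 15.

15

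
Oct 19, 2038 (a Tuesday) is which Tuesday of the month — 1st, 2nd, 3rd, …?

Day 19 falls in week ⌈19/7⌉ of the month.
Days 1–7 hold the 1st Tuesday, 8–14 the 2nd, 15–21 the 3rd, 22–28 the 4th, 29–31 the 5th.
19 is in the range for the 3rd.

3rd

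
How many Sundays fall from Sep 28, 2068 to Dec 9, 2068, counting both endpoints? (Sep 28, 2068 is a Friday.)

Sep 28, 2068 is a Friday; the first Sunday on or after it is Sep 30, 2068 (2 days later).
From Sep 30, 2068 to Dec 9, 2068: 0 + 31 + 30 + 9 = 70 days (rest of Sep, Oct, Nov, Dec).
70 ÷ 7 = 10 full weeks with remainder 0, so 10 more Sundays after the first → 11.

11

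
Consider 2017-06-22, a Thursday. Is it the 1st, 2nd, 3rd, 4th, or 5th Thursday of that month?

4th

Day 22 falls in week ⌈22/7⌉ of the month.
Days 1–7 hold the 1st Thursday, 8–14 the 2nd, 15–21 the 3rd, 22–28 the 4th, 29–31 the 5th.
22 is in the range for the 4th.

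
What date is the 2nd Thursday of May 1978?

May 11, 1978

The first Thursday of May 1978 is May 4.
The 2nd Thursday is 1 weeks later: 4 + 7 = 11.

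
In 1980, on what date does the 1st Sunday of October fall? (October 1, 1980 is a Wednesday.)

5 October 1980

October 1980 begins on a Wednesday, so the first Sunday is October 5 (4 days later).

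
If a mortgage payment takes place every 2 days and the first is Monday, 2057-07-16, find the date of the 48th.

2057-10-18

The 48th occurrence is 47 intervals after the first: 47 × 2 = 94 days after 2057-07-16.
July has 31 days — 15 days to the end of July leaves 79.
August has 31 days (48 left).
September has 30 days (18 left).
18 days into October → 2057-10-18.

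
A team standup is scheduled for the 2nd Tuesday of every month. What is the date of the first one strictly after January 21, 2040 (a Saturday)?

January 2040 starts on a Sunday; its first Tuesday is the 3rd, so the 2nd Tuesday is the 10th — January 10, 2040.
That is not after January 21, 2040, so look at February 2040.
February 2040 starts on a Wednesday; its first Tuesday is the 7th, so the 2nd Tuesday is the 14th — February 14, 2040.

February 14, 2040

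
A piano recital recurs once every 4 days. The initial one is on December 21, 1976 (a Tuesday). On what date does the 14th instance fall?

February 11, 1977

The 14th occurrence is 13 intervals after the first: 13 × 4 = 52 days after December 21, 1976.
December has 31 days — 10 days to the end of December leaves 42.
January has 31 days (11 left).
11 days into February → February 11, 1977.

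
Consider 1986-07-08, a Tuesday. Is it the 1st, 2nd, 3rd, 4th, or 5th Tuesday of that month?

2nd

Day 8 falls in week ⌈8/7⌉ of the month.
Days 1–7 hold the 1st Tuesday, 8–14 the 2nd, 15–21 the 3rd, 22–28 the 4th, 29–31 the 5th.
8 is in the range for the 2nd.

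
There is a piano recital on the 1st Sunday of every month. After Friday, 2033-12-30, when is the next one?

2034-01-01

December 2033 starts on a Thursday, so its 1st Sunday is 2033-12-04 (3 days in).
That is not after 2033-12-30, so look at January 2034.
January 2034 starts on a Sunday, so its 1st Sunday is 2034-01-01.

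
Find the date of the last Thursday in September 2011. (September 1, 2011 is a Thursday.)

September 2011 begins on a Thursday, so the first Thursday is September 1.
September 2011 has 30 days. Adding weeks: 1, 8, 15, 22, 29 — the last one ≤ 30 is the 29th.

29 September 2011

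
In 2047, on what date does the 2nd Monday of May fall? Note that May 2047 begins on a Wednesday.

May 2047 begins on a Wednesday, so the first Monday is May 6 (5 days later).
The 2nd Monday is 1 weeks later: 6 + 7 = 13.

2047-05-13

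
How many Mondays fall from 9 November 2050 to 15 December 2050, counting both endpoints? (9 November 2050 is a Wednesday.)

9 November 2050 is a Wednesday; the first Monday on or after it is 14 November 2050 (5 days later).
From 14 November 2050 to 15 December 2050: 16 + 15 = 31 days (rest of November, December).
31 ÷ 7 = 4 full weeks with remainder 3, so 4 more Mondays after the first → 5.

5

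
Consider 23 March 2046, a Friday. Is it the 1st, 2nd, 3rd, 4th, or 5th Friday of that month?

4th

Day 23 falls in week ⌈23/7⌉ of the month.
Days 1–7 hold the 1st Friday, 8–14 the 2nd, 15–21 the 3rd, 22–28 the 4th, 29–31 the 5th.
23 is in the range for the 4th.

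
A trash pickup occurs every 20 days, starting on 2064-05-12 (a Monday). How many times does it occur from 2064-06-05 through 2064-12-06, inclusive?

Occurrences land 20·i days after 2064-05-12 for i = 0, 1, 2, …
2064-06-05 is 24 days after the start; 24 ÷ 20 = 1 remainder 4; since the remainder is 4, round up to i = 2. First occurrence in the window: #3 on 2064-06-21 (2×20 = 40 days in).
2064-12-06 is 208 days after the start; 208 ÷ 20 = 10 remainder 8. Last occurrence in the window: #11 on 2064-11-28.
Occurrences #3 through #11: 9 in total.

9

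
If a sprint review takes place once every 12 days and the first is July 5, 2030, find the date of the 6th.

September 3, 2030

The 6th occurrence is 5 intervals after the first: 5 × 12 = 60 days after July 5, 2030.
July has 31 days — 26 days to the end of July leaves 34.
August has 31 days (3 left).
3 days into September → September 3, 2030.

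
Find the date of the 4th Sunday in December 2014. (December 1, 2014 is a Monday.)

December 2014 begins on a Monday, so the first Sunday is December 7 (6 days later).
The 4th Sunday is 3 weeks later: 7 + 21 = 28.

28 December 2014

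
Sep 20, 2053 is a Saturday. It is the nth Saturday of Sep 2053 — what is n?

Day 20 falls in week ⌈20/7⌉ of the month.
Days 1–7 hold the 1st Saturday, 8–14 the 2nd, 15–21 the 3rd, 22–28 the 4th, 29–31 the 5th.
20 is in the range for the 3rd.

3rd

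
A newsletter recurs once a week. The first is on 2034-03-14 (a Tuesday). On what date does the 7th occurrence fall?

2034-04-25

The 7th occurrence is 6 intervals after the first: 6 × 7 = 42 days after 2034-03-14.
March has 31 days — 17 days to the end of March leaves 25.
25 days into April → 2034-04-25.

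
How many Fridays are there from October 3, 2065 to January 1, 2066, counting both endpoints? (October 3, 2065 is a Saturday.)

October 3, 2065 is a Saturday; the first Friday on or after it is October 9, 2065 (6 days later).
From October 9, 2065 to January 1, 2066: 22 + 30 + 31 + 1 = 84 days (rest of October, November, December, January).
84 ÷ 7 = 12 full weeks with remainder 0, so 12 more Fridays after the first → 13.

13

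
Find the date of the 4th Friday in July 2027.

2027-07-23

The first Friday of July 2027 is July 2.
The 4th Friday is 3 weeks later: 2 + 21 = 23.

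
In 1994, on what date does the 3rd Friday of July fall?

July 15, 1994

The first Friday of July 1994 is July 1.
The 3rd Friday is 2 weeks later: 1 + 14 = 15.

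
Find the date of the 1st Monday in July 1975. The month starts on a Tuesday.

July 1975 begins on a Tuesday, so the first Monday is July 7 (6 days later).

July 7, 1975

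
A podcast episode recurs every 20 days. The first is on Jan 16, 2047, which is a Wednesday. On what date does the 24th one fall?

Apr 20, 2048

The 24th occurrence is 23 intervals after the first: 23 × 20 = 460 days after Jan 16, 2047.
Jan has 31 days — 15 days to the end of Jan leaves 445.
From end of Jan to end of 2047 is 334 days (111 left).
Jan has 31 days (80 left).
Feb has 29 days (51 left).
Mar has 31 days (20 left).
20 days into Apr → Apr 20, 2048.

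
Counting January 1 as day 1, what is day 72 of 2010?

13 March 2010

January has 31 days (72 − 31 = 41 remain).
February has 28 days (41 − 28 = 13 remain).
13 into March → March 13.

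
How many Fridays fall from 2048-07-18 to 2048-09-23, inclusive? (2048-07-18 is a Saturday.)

9

2048-07-18 is a Saturday; the first Friday on or after it is 2048-07-24 (6 days later).
From 2048-07-24 to 2048-09-23: 7 + 31 + 23 = 61 days (rest of July, August, September).
61 ÷ 7 = 8 full weeks with remainder 5, so 8 more Fridays after the first → 9.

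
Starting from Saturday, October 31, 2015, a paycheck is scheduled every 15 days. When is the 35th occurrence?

March 24, 2017

The 35th occurrence is 34 intervals after the first: 34 × 15 = 510 days after October 31, 2015.
October has 31 days — 0 days to the end of October leaves 510.
From end of October to end of 2015 is 61 days (449 left).
2016 has 366 days (83 left).
January has 31 days (52 left).
February has 28 days (24 left).
24 days into March → March 24, 2017.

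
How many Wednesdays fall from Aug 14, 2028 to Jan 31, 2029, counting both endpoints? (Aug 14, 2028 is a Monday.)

Aug 14, 2028 is a Monday; the first Wednesday on or after it is Aug 16, 2028 (2 days later).
From Aug 16, 2028 to Jan 31, 2029: 15 + 30 + 31 + 30 + 31 + 31 = 168 days (rest of Aug, Sep, Oct, Nov, Dec, Jan).
168 ÷ 7 = 24 full weeks with remainder 0, so 24 more Wednesdays after the first → 25.

25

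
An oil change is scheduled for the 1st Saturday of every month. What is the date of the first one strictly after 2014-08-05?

2014-09-06

August 2014 starts on a Friday, so its 1st Saturday is 2014-08-02 (1 day in).
That is not after 2014-08-05, so look at September 2014.
September 2014 starts on a Monday, so its 1st Saturday is 2014-09-06 (5 days in).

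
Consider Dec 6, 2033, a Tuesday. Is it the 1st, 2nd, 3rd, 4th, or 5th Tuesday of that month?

1st

Day 6 falls in week ⌈6/7⌉ of the month.
Days 1–7 hold the 1st Tuesday, 8–14 the 2nd, 15–21 the 3rd, 22–28 the 4th, 29–31 the 5th.
6 is in the range for the 1st.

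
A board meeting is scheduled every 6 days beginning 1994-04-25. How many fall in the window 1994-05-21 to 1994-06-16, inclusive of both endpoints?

Occurrences land 6·i days after 1994-04-25 for i = 0, 1, 2, …
1994-05-21 is 26 days after the start; 26 ÷ 6 = 4 remainder 2; since the remainder is 2, round up to i = 5. First occurrence in the window: #6 on 1994-05-25 (5×6 = 30 days in).
1994-06-16 is 52 days after the start; 52 ÷ 6 = 8 remainder 4. Last occurrence in the window: #9 on 1994-06-12.
Occurrences #6 through #9: 4 in total.

4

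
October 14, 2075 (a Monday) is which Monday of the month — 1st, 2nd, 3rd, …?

Day 14 falls in week ⌈14/7⌉ of the month.
Days 1–7 hold the 1st Monday, 8–14 the 2nd, 15–21 the 3rd, 22–28 the 4th, 29–31 the 5th.
14 is in the range for the 2nd.

2nd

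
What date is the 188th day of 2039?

Jan has 31 days (188 − 31 = 157 remain).
Feb has 28 days (157 − 28 = 129 remain).
Mar has 31 days (129 − 31 = 98 remain).
Apr has 30 days (98 − 30 = 68 remain).
May has 31 days (68 − 31 = 37 remain).
Jun has 30 days (37 − 30 = 7 remain).
7 into Jul → Jul 7.

Jul 7, 2039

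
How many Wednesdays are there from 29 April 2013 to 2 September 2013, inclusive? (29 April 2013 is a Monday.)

29 April 2013 is a Monday; the first Wednesday on or after it is 1 May 2013 (2 days later).
From 1 May 2013 to 2 September 2013: 30 + 30 + 31 + 31 + 2 = 124 days (rest of May, June, July, August, September).
124 ÷ 7 = 17 full weeks with remainder 5, so 17 more Wednesdays after the first → 18.

18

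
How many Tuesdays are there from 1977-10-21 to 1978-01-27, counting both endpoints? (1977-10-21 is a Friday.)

14

1977-10-21 is a Friday; the first Tuesday on or after it is 1977-10-25 (4 days later).
From 1977-10-25 to 1978-01-27: 6 + 30 + 31 + 27 = 94 days (rest of October, November, December, January).
94 ÷ 7 = 13 full weeks with remainder 3, so 13 more Tuesdays after the first → 14.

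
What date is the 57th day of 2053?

January has 31 days (57 − 31 = 26 remain).
26 into February → February 26.

February 26, 2053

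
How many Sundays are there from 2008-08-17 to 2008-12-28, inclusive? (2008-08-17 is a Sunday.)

2008-08-17 is a Sunday; the first Sunday on or after it is 2008-08-17.
From 2008-08-17 to 2008-12-28: 14 + 30 + 31 + 30 + 28 = 133 days (rest of August, September, October, November, December).
133 ÷ 7 = 19 full weeks with remainder 0, so 19 more Sundays after the first → 20.

20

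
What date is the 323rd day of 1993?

1993-11-19

January has 31 days (323 − 31 = 292 remain).
February has 28 days (292 − 28 = 264 remain).
March has 31 days (264 − 31 = 233 remain).
April has 30 days (233 − 30 = 203 remain).
May has 31 days (203 − 31 = 172 remain).
June has 30 days (172 − 30 = 142 remain).
July has 31 days (142 − 31 = 111 remain).
August has 31 days (111 − 31 = 80 remain).
September has 30 days (80 − 30 = 50 remain).
October has 31 days (50 − 31 = 19 remain).
19 into November → November 19.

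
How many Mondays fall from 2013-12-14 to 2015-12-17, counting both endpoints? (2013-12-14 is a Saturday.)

2013-12-14 is a Saturday; the first Monday on or after it is 2013-12-16 (2 days later).
From 2013-12-16 to 2015-12-17: 15 + 365 + 351 = 731 days (rest of 2013, 2014, to 2015-12-17 in 2015).
731 ÷ 7 = 104 full weeks with remainder 3, so 104 more Mondays after the first → 105.

105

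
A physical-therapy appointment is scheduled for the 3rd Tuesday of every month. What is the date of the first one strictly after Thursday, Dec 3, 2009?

Dec 15, 2009

Dec 2009 starts on a Tuesday; its first Tuesday is the 1st, so the 3rd Tuesday is the 15th — Dec 15, 2009.
Dec 15, 2009 is after Dec 3, 2009, so that is the next one.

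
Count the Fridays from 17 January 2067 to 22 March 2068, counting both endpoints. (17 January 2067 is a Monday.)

61

17 January 2067 is a Monday; the first Friday on or after it is 21 January 2067 (4 days later).
From 21 January 2067 to 22 March 2068: 344 + 82 = 426 days (rest of 2067, to 22 March 2068 in 2068).
426 ÷ 7 = 60 full weeks with remainder 6, so 60 more Fridays after the first → 61.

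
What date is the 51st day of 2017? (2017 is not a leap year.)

January has 31 days (51 − 31 = 20 remain).
20 into February → February 20.

February 20, 2017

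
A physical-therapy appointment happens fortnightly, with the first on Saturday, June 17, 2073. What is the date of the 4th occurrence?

July 29, 2073

The 4th occurrence is 3 intervals after the first: 3 × 14 = 42 days after June 17, 2073.
June has 30 days — 13 days to the end of June leaves 29.
29 days into July → July 29, 2073.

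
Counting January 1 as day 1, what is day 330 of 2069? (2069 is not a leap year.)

2069-11-26

January has 31 days (330 − 31 = 299 remain).
February has 28 days (299 − 28 = 271 remain).
March has 31 days (271 − 31 = 240 remain).
April has 30 days (240 − 30 = 210 remain).
May has 31 days (210 − 31 = 179 remain).
June has 30 days (179 − 30 = 149 remain).
July has 31 days (149 − 31 = 118 remain).
August has 31 days (118 − 31 = 87 remain).
September has 30 days (87 − 30 = 57 remain).
October has 31 days (57 − 31 = 26 remain).
26 into November → November 26.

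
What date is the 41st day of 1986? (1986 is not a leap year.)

January has 31 days (41 − 31 = 10 remain).
10 into February → February 10.

10 February 1986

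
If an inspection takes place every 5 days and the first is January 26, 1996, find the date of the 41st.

August 13, 1996

The 41st occurrence is 40 intervals after the first: 40 × 5 = 200 days after January 26, 1996.
January has 31 days — 5 days to the end of January leaves 195.
February has 29 days (166 left).
March has 31 days (135 left).
April has 30 days (105 left).
May has 31 days (74 left).
June has 30 days (44 left).
July has 31 days (13 left).
13 days into August → August 13, 1996.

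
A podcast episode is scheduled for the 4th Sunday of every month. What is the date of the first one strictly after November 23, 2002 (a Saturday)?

November 2002 starts on a Friday; its first Sunday is the 3rd, so the 4th Sunday is the 24th — November 24, 2002.
November 24, 2002 is after November 23, 2002, so that is the next one.

November 24, 2002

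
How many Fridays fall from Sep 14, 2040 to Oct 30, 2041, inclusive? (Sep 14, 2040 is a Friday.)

59

Sep 14, 2040 is a Friday; the first Friday on or after it is Sep 14, 2040.
From Sep 14, 2040 to Oct 30, 2041: 108 + 303 = 411 days (rest of 2040, to Oct 30, 2041 in 2041).
411 ÷ 7 = 58 full weeks with remainder 5, so 58 more Fridays after the first → 59.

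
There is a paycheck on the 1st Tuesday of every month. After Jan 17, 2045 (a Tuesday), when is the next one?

Feb 7, 2045

Jan 2045 starts on a Sunday, so its 1st Tuesday is Jan 3, 2045 (2 days in).
That is not after Jan 17, 2045, so look at Feb 2045.
Feb 2045 starts on a Wednesday, so its 1st Tuesday is Feb 7, 2045 (6 days in).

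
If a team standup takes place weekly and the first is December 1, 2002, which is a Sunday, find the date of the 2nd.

The 2nd occurrence is 1 interval after the first: 1 × 7 = 7 days after December 1, 2002.
7 days later is December 8, 2002.

December 8, 2002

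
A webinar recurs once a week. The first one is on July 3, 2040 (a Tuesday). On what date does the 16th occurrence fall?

The 16th occurrence is 15 intervals after the first: 15 × 7 = 105 days after July 3, 2040.
July has 31 days — 28 days to the end of July leaves 77.
August has 31 days (46 left).
September has 30 days (16 left).
16 days into October → October 16, 2040.

October 16, 2040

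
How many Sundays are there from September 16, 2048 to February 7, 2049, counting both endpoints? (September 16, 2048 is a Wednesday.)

21

September 16, 2048 is a Wednesday; the first Sunday on or after it is September 20, 2048 (4 days later).
From September 20, 2048 to February 7, 2049: 10 + 31 + 30 + 31 + 31 + 7 = 140 days (rest of September, October, November, December, January, February).
140 ÷ 7 = 20 full weeks with remainder 0, so 20 more Sundays after the first → 21.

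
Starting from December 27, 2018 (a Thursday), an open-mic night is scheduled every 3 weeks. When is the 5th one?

March 21, 2019

The 5th occurrence is 4 intervals after the first: 4 × 21 = 84 days after December 27, 2018.
December has 31 days — 4 days to the end of December leaves 80.
January has 31 days (49 left).
February has 28 days (21 left).
21 days into March → March 21, 2019.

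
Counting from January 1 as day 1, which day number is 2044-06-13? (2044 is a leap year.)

Days in months before June: 31 + 29 + 31 + 30 + 31 = 152.
Plus 13 days into June → day 165.

165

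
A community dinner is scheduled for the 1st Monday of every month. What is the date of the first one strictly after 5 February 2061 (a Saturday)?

February 2061 starts on a Tuesday, so its 1st Monday is 7 February 2061 (6 days in).
7 February 2061 is after 5 February 2061, so that is the next one.

7 February 2061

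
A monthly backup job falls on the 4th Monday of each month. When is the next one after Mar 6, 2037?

Mar 23, 2037

Mar 2037 starts on a Sunday; its first Monday is the 2nd, so the 4th Monday is the 23rd — Mar 23, 2037.
Mar 23, 2037 is after Mar 6, 2037, so that is the next one.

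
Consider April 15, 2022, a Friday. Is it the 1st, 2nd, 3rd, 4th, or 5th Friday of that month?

3rd

Day 15 falls in week ⌈15/7⌉ of the month.
Days 1–7 hold the 1st Friday, 8–14 the 2nd, 15–21 the 3rd, 22–28 the 4th, 29–31 the 5th.
15 is in the range for the 3rd.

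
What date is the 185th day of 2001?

Jan has 31 days (185 − 31 = 154 remain).
Feb has 28 days (154 − 28 = 126 remain).
Mar has 31 days (126 − 31 = 95 remain).
Apr has 30 days (95 − 30 = 65 remain).
May has 31 days (65 − 31 = 34 remain).
Jun has 30 days (34 − 30 = 4 remain).
4 into Jul → Jul 4.

Jul 4, 2001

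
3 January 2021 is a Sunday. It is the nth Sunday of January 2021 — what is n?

Day 3 falls in week ⌈3/7⌉ of the month.
Days 1–7 hold the 1st Sunday, 8–14 the 2nd, 15–21 the 3rd, 22–28 the 4th, 29–31 the 5th.
3 is in the range for the 1st.

1st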